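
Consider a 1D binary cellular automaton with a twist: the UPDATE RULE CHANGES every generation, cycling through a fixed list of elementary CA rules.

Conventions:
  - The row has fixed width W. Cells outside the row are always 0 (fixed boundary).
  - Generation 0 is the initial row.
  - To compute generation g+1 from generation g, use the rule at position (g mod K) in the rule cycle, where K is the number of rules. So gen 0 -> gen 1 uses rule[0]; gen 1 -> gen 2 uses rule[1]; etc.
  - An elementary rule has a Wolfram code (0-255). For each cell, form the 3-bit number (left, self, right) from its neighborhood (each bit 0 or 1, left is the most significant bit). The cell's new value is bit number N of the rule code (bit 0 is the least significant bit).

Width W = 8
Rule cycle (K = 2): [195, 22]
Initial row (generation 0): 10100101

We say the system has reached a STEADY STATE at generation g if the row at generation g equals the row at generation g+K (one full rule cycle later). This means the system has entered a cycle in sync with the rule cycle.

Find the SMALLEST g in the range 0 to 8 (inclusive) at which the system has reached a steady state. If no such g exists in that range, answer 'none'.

Answer: 4

Derivation:
Gen 0: 10100101
Gen 1 (rule 195): 00001000
Gen 2 (rule 22): 00011100
Gen 3 (rule 195): 11101101
Gen 4 (rule 22): 00000001
Gen 5 (rule 195): 11111110
Gen 6 (rule 22): 00000001
Gen 7 (rule 195): 11111110
Gen 8 (rule 22): 00000001
Gen 9 (rule 195): 11111110
Gen 10 (rule 22): 00000001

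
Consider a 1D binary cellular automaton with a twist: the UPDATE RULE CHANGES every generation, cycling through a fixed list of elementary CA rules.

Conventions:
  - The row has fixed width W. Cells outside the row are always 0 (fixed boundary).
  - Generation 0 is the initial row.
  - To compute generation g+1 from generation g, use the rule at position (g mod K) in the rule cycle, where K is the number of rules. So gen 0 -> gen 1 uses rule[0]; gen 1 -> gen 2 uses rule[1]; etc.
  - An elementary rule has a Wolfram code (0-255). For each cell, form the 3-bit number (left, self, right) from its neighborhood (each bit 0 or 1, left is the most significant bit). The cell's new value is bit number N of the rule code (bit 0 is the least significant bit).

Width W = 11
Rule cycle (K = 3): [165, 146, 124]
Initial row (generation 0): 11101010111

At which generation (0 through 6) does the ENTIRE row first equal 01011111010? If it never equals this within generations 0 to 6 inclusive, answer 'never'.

Gen 0: 11101010111
Gen 1 (rule 165): 01011111010
Gen 2 (rule 146): 10001110001
Gen 3 (rule 124): 11001011001
Gen 4 (rule 165): 00001100001
Gen 5 (rule 146): 00010010010
Gen 6 (rule 124): 00011011011

Answer: 1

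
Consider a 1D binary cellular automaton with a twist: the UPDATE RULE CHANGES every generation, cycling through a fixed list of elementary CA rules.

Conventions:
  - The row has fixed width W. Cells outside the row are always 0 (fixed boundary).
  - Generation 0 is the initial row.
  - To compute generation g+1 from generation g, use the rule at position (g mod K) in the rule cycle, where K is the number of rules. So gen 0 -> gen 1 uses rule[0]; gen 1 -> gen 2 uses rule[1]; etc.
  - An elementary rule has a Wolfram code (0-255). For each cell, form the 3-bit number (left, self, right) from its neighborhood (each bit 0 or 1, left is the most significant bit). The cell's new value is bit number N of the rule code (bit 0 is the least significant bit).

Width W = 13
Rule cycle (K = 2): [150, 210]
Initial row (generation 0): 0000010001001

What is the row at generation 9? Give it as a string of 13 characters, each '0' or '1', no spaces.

Gen 0: 0000010001001
Gen 1 (rule 150): 0000111011111
Gen 2 (rule 210): 0001011001111
Gen 3 (rule 150): 0011000110110
Gen 4 (rule 210): 0101101010011
Gen 5 (rule 150): 1100001011100
Gen 6 (rule 210): 0110010001110
Gen 7 (rule 150): 1001111010101
Gen 8 (rule 210): 0110111000000
Gen 9 (rule 150): 1000010100000

Answer: 1000010100000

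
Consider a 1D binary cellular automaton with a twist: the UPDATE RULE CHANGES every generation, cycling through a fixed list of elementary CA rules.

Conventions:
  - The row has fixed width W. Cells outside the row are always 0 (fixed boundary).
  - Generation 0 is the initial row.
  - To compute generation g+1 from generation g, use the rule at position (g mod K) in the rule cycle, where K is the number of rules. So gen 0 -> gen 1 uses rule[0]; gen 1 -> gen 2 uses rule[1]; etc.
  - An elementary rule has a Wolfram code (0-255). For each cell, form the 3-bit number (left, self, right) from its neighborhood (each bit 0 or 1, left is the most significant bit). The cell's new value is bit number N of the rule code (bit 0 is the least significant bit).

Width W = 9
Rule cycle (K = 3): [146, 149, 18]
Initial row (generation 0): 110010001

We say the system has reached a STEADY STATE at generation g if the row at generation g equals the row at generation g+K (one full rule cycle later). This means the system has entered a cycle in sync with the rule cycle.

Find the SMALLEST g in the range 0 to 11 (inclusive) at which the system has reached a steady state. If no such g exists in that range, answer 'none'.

Gen 0: 110010001
Gen 1 (rule 146): 001101010
Gen 2 (rule 149): 100001011
Gen 3 (rule 18): 010010000
Gen 4 (rule 146): 101101000
Gen 5 (rule 149): 100001111
Gen 6 (rule 18): 010010000
Gen 7 (rule 146): 101101000
Gen 8 (rule 149): 100001111
Gen 9 (rule 18): 010010000
Gen 10 (rule 146): 101101000
Gen 11 (rule 149): 100001111
Gen 12 (rule 18): 010010000
Gen 13 (rule 146): 101101000
Gen 14 (rule 149): 100001111

Answer: 3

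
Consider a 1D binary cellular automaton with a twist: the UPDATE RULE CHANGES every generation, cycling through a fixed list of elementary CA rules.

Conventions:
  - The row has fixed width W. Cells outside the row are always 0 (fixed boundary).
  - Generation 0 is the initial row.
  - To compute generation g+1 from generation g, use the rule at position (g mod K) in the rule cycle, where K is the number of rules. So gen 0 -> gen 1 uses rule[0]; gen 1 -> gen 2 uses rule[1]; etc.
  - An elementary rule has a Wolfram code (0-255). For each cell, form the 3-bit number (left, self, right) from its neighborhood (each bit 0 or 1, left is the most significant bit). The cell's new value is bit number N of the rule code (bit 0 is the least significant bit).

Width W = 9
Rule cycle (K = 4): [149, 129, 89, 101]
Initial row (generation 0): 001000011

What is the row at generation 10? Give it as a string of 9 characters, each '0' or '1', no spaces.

Gen 0: 001000011
Gen 1 (rule 149): 101111000
Gen 2 (rule 129): 000110011
Gen 3 (rule 89): 110111011
Gen 4 (rule 101): 011001101
Gen 5 (rule 149): 000100001
Gen 6 (rule 129): 110001100
Gen 7 (rule 89): 111101111
Gen 8 (rule 101): 000110001
Gen 9 (rule 149): 110001101
Gen 10 (rule 129): 000100000

Answer: 000100000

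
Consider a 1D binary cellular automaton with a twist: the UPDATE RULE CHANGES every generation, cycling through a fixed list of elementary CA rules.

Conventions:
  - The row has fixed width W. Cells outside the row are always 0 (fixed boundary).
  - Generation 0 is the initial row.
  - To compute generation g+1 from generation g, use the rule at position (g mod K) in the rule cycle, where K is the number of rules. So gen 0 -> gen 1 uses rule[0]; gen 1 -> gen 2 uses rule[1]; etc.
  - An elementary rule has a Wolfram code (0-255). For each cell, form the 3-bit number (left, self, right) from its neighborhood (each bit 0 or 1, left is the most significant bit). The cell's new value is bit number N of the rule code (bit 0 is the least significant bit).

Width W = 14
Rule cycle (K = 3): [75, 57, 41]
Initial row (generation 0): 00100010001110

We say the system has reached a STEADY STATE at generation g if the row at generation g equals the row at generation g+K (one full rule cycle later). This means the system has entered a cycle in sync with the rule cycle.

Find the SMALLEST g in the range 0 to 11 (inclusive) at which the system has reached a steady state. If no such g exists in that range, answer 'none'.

Gen 0: 00100010001110
Gen 1 (rule 75): 11001100111010
Gen 2 (rule 57): 10101010100101
Gen 3 (rule 41): 01010101000010
Gen 4 (rule 75): 10000000011100
Gen 5 (rule 57): 01111111010011
Gen 6 (rule 41): 01000000100010
Gen 7 (rule 75): 10011111001100
Gen 8 (rule 57): 01010000101011
Gen 9 (rule 41): 00100110010110
Gen 10 (rule 75): 11001110100110
Gen 11 (rule 57): 10101001010101
Gen 12 (rule 41): 01010000101010
Gen 13 (rule 75): 10000111000000
Gen 14 (rule 57): 01110100111111

Answer: none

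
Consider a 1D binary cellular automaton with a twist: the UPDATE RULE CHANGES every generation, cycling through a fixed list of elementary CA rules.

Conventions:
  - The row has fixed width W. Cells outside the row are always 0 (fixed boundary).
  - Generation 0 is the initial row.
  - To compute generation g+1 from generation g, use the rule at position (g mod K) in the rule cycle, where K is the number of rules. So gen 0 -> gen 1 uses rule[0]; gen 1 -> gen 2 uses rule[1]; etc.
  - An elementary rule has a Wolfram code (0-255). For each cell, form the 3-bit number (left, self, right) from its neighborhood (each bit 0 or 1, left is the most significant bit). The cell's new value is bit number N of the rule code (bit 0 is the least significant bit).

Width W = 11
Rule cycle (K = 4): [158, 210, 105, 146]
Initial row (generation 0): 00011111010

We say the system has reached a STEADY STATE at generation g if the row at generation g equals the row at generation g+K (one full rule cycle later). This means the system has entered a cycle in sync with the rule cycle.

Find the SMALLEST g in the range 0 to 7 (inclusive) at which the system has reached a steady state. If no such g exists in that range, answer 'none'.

Gen 0: 00011111010
Gen 1 (rule 158): 00111110011
Gen 2 (rule 210): 01011111101
Gen 3 (rule 105): 00110000110
Gen 4 (rule 146): 01001001001
Gen 5 (rule 158): 11111111111
Gen 6 (rule 210): 01111111111
Gen 7 (rule 105): 01000000001
Gen 8 (rule 146): 10100000010
Gen 9 (rule 158): 10110000111
Gen 10 (rule 210): 00011001011
Gen 11 (rule 105): 11011000111

Answer: none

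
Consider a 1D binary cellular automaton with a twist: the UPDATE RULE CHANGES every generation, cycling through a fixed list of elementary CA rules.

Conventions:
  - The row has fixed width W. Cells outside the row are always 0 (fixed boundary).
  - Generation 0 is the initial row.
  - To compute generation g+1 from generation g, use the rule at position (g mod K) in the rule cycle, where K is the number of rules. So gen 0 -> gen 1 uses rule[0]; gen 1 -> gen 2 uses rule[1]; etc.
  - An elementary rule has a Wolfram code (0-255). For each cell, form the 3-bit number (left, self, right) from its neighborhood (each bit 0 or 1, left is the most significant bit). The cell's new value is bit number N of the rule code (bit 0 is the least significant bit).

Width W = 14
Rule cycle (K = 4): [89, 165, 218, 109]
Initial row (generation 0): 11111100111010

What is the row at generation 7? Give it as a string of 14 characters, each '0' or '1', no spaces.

Gen 0: 11111100111010
Gen 1 (rule 89): 10000110101001
Gen 2 (rule 165): 10110001111001
Gen 3 (rule 218): 00111011111110
Gen 4 (rule 109): 10101110000010
Gen 5 (rule 89): 00001011111001
Gen 6 (rule 165): 11101101110001
Gen 7 (rule 218): 11101101111010

Answer: 11101101111010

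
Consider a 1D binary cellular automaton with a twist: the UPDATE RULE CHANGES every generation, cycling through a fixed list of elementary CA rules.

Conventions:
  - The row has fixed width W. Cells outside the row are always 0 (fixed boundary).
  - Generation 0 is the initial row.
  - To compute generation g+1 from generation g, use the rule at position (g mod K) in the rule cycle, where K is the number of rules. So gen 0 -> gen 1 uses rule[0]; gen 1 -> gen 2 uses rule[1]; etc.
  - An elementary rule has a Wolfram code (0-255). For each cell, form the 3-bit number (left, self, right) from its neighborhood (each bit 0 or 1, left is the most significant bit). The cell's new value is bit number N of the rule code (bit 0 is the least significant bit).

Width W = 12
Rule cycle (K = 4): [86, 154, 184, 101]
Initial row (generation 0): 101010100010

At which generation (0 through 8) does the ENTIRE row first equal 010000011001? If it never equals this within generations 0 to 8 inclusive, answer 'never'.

Gen 0: 101010100010
Gen 1 (rule 86): 101010110111
Gen 2 (rule 154): 000000100110
Gen 3 (rule 184): 000000010101
Gen 4 (rule 101): 111111011111
Gen 5 (rule 86): 000001000001
Gen 6 (rule 154): 000010100010
Gen 7 (rule 184): 000001010001
Gen 8 (rule 101): 111101110101

Answer: never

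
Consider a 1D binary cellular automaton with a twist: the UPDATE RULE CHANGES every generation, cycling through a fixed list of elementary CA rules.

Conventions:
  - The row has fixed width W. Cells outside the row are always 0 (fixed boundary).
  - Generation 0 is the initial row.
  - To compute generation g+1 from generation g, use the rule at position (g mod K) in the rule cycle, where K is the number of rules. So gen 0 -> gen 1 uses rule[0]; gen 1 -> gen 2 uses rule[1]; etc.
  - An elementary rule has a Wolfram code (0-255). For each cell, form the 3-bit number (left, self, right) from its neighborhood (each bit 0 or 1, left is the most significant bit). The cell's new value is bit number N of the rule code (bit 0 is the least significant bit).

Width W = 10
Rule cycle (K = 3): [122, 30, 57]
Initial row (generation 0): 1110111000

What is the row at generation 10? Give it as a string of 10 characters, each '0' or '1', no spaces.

Answer: 1011111010

Derivation:
Gen 0: 1110111000
Gen 1 (rule 122): 1011101100
Gen 2 (rule 30): 1010001010
Gen 3 (rule 57): 0101100101
Gen 4 (rule 122): 1011111010
Gen 5 (rule 30): 1010000011
Gen 6 (rule 57): 0101111010
Gen 7 (rule 122): 1011001101
Gen 8 (rule 30): 1010111001
Gen 9 (rule 57): 0101100100
Gen 10 (rule 122): 1011111010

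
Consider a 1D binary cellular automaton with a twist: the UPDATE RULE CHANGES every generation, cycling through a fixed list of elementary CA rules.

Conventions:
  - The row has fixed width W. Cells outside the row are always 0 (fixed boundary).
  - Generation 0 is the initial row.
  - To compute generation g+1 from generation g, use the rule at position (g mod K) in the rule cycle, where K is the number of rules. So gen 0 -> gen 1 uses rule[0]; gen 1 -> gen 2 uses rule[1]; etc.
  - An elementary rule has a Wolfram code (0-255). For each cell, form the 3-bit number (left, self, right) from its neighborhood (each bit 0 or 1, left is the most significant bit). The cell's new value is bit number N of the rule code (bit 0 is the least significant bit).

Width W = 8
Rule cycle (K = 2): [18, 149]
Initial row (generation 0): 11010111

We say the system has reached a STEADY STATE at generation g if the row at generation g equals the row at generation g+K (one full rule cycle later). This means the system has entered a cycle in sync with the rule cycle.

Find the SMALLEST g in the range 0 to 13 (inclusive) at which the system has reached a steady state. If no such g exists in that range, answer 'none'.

Answer: 1

Derivation:
Gen 0: 11010111
Gen 1 (rule 18): 00000000
Gen 2 (rule 149): 11111111
Gen 3 (rule 18): 00000000
Gen 4 (rule 149): 11111111
Gen 5 (rule 18): 00000000
Gen 6 (rule 149): 11111111
Gen 7 (rule 18): 00000000
Gen 8 (rule 149): 11111111
Gen 9 (rule 18): 00000000
Gen 10 (rule 149): 11111111
Gen 11 (rule 18): 00000000
Gen 12 (rule 149): 11111111
Gen 13 (rule 18): 00000000
Gen 14 (rule 149): 11111111
Gen 15 (rule 18): 00000000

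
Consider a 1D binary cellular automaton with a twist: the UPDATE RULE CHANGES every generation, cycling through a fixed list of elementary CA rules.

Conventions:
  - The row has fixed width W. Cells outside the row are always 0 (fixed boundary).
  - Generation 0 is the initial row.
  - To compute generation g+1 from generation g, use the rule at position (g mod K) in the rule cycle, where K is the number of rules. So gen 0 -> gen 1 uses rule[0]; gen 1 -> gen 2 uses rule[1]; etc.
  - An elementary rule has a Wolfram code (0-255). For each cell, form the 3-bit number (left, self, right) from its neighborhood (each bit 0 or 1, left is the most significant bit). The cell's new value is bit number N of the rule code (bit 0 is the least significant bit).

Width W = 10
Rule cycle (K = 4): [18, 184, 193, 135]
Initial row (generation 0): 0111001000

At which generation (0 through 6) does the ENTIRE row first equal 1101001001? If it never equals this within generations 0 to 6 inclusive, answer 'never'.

Gen 0: 0111001000
Gen 1 (rule 18): 1000110100
Gen 2 (rule 184): 0100101010
Gen 3 (rule 193): 0000000000
Gen 4 (rule 135): 1111111111
Gen 5 (rule 18): 0000000000
Gen 6 (rule 184): 0000000000

Answer: never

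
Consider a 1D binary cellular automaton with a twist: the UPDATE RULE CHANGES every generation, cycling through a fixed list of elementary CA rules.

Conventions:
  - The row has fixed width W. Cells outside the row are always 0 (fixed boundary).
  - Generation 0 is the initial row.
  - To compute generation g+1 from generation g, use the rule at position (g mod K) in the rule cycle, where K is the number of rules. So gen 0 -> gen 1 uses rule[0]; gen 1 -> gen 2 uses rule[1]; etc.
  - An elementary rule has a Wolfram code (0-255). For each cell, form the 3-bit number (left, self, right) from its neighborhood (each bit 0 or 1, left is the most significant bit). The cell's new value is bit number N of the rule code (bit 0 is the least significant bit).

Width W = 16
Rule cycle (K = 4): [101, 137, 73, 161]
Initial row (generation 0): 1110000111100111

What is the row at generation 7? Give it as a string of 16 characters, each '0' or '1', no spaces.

Gen 0: 1110000111100111
Gen 1 (rule 101): 0010110000100001
Gen 2 (rule 137): 1000100110001100
Gen 3 (rule 73): 0010000110101101
Gen 4 (rule 161): 1000110001010010
Gen 5 (rule 101): 1010010101110010
Gen 6 (rule 137): 0000000001100000
Gen 7 (rule 73): 1111111101101111

Answer: 1111111101101111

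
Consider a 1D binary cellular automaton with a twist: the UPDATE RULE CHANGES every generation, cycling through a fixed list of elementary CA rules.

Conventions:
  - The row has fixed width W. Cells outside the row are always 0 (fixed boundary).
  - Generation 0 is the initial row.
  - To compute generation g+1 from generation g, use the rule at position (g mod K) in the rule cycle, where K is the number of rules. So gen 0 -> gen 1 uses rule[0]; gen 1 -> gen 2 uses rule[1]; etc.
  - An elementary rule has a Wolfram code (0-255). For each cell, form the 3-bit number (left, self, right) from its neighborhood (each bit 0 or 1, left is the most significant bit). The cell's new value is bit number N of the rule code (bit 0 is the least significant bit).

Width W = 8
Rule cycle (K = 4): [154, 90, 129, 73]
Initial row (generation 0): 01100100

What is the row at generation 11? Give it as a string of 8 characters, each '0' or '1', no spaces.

Gen 0: 01100100
Gen 1 (rule 154): 11011010
Gen 2 (rule 90): 11011001
Gen 3 (rule 129): 00000000
Gen 4 (rule 73): 11111111
Gen 5 (rule 154): 11111110
Gen 6 (rule 90): 10000011
Gen 7 (rule 129): 00111000
Gen 8 (rule 73): 10101011
Gen 9 (rule 154): 00000010
Gen 10 (rule 90): 00000101
Gen 11 (rule 129): 11110000

Answer: 11110000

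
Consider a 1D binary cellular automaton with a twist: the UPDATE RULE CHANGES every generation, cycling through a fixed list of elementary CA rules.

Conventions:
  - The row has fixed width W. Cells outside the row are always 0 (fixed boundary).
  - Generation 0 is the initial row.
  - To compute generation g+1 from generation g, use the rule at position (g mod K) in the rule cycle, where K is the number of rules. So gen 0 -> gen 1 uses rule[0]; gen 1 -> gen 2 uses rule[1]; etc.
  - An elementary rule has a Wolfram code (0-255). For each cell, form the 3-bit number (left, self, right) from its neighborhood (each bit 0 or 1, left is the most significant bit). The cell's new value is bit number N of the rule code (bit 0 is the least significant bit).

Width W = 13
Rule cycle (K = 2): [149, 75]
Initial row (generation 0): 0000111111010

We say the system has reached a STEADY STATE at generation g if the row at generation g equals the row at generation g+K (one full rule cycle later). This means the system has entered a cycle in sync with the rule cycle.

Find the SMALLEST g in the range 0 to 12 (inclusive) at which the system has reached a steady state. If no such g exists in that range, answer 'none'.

Answer: none

Derivation:
Gen 0: 0000111111010
Gen 1 (rule 149): 1110011110011
Gen 2 (rule 75): 1010110010111
Gen 3 (rule 149): 1010001010010
Gen 4 (rule 75): 0000110000100
Gen 5 (rule 149): 1110001110111
Gen 6 (rule 75): 1010111010101
Gen 7 (rule 149): 1010010010101
Gen 8 (rule 75): 0000100100000
Gen 9 (rule 149): 1110110111111
Gen 10 (rule 75): 1010110100001
Gen 11 (rule 149): 1010000111101
Gen 12 (rule 75): 0000111100100
Gen 13 (rule 149): 1110011010111
Gen 14 (rule 75): 1010111000101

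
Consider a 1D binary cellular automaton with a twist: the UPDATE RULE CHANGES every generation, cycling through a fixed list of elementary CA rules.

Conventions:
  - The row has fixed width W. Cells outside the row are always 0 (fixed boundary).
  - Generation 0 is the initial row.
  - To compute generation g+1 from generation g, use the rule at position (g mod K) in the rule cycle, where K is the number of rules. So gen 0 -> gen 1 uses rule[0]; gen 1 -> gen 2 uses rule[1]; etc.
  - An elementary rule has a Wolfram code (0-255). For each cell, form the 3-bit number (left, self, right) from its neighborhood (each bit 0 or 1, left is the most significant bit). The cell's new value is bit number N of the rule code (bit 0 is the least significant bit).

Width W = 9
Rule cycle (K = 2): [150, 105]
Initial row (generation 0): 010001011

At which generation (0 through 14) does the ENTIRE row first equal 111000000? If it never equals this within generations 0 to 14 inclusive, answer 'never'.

Gen 0: 010001011
Gen 1 (rule 150): 111011000
Gen 2 (rule 105): 101111011
Gen 3 (rule 150): 100110000
Gen 4 (rule 105): 000110111
Gen 5 (rule 150): 001000010
Gen 6 (rule 105): 100011000
Gen 7 (rule 150): 110100100
Gen 8 (rule 105): 111000001
Gen 9 (rule 150): 010100011
Gen 10 (rule 105): 001001011
Gen 11 (rule 150): 011111000
Gen 12 (rule 105): 010001011
Gen 13 (rule 150): 111011000
Gen 14 (rule 105): 101111011

Answer: never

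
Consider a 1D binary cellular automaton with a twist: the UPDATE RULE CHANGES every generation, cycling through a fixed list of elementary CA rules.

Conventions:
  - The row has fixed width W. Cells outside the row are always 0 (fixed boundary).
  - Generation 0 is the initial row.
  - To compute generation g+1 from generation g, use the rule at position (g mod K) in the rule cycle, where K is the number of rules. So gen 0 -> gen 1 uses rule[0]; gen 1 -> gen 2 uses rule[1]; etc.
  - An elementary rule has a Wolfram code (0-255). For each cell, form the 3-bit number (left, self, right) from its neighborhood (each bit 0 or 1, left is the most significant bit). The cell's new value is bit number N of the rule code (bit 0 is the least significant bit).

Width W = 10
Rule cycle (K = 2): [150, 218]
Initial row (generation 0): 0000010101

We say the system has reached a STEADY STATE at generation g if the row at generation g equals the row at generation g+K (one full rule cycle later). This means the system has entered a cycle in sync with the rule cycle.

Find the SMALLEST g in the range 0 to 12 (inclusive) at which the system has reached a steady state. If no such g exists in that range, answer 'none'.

Answer: 6

Derivation:
Gen 0: 0000010101
Gen 1 (rule 150): 0000110101
Gen 2 (rule 218): 0001110000
Gen 3 (rule 150): 0010101000
Gen 4 (rule 218): 0100000100
Gen 5 (rule 150): 1110001110
Gen 6 (rule 218): 1111011111
Gen 7 (rule 150): 0110001110
Gen 8 (rule 218): 1111011111
Gen 9 (rule 150): 0110001110
Gen 10 (rule 218): 1111011111
Gen 11 (rule 150): 0110001110
Gen 12 (rule 218): 1111011111
Gen 13 (rule 150): 0110001110
Gen 14 (rule 218): 1111011111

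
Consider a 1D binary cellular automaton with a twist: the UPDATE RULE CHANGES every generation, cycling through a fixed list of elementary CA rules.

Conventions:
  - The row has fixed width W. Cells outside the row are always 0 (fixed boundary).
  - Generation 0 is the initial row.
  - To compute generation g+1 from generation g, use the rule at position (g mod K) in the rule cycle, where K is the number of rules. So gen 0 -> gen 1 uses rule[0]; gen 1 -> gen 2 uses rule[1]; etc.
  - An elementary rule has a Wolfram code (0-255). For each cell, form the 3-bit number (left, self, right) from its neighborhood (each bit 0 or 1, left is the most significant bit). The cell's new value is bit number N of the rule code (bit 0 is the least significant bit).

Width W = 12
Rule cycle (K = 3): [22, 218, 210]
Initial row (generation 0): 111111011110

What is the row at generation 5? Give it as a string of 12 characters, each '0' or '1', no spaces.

Gen 0: 111111011110
Gen 1 (rule 22): 000000000001
Gen 2 (rule 218): 000000000010
Gen 3 (rule 210): 000000000101
Gen 4 (rule 22): 000000001101
Gen 5 (rule 218): 000000011100

Answer: 000000011100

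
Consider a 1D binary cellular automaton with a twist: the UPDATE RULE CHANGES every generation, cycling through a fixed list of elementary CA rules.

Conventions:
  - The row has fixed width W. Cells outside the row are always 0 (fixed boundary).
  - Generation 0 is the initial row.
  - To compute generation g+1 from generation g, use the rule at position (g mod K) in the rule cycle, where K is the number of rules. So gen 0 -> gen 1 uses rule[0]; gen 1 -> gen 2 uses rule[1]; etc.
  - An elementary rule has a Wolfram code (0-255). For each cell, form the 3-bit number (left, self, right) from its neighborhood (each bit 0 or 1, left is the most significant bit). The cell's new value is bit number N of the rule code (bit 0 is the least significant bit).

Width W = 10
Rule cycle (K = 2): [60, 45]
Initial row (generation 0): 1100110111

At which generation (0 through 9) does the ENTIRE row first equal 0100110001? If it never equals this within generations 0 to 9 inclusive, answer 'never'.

Answer: never

Derivation:
Gen 0: 1100110111
Gen 1 (rule 60): 1010101100
Gen 2 (rule 45): 1111111001
Gen 3 (rule 60): 1000000101
Gen 4 (rule 45): 1011110111
Gen 5 (rule 60): 1110001100
Gen 6 (rule 45): 1000101001
Gen 7 (rule 60): 1100111101
Gen 8 (rule 45): 1000100011
Gen 9 (rule 60): 1100110010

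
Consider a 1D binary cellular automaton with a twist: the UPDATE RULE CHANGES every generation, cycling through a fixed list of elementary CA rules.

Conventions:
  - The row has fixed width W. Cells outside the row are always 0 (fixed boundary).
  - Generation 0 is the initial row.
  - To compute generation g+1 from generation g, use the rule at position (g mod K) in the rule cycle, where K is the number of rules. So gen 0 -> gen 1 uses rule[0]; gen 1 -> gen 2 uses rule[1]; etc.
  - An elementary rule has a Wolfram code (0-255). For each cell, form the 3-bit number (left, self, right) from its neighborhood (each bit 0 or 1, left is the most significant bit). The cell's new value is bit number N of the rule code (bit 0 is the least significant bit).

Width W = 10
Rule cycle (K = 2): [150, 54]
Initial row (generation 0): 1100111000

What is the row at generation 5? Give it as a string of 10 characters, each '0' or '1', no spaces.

Answer: 0001110100

Derivation:
Gen 0: 1100111000
Gen 1 (rule 150): 0011010100
Gen 2 (rule 54): 0100111110
Gen 3 (rule 150): 1111011101
Gen 4 (rule 54): 0000100011
Gen 5 (rule 150): 0001110100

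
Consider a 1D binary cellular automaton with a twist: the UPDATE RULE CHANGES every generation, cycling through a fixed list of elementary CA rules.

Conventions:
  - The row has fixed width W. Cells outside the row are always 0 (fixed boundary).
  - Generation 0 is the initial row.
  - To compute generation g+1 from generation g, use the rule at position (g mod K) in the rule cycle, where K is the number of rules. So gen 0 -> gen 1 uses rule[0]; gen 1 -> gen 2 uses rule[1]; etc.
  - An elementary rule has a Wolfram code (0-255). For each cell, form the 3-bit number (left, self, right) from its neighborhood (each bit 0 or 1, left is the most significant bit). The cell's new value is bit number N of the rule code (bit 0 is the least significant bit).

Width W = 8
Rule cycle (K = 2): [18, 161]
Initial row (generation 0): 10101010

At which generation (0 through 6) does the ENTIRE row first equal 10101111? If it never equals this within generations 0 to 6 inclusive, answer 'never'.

Answer: never

Derivation:
Gen 0: 10101010
Gen 1 (rule 18): 00000001
Gen 2 (rule 161): 11111100
Gen 3 (rule 18): 00000010
Gen 4 (rule 161): 11111000
Gen 5 (rule 18): 00000100
Gen 6 (rule 161): 11110001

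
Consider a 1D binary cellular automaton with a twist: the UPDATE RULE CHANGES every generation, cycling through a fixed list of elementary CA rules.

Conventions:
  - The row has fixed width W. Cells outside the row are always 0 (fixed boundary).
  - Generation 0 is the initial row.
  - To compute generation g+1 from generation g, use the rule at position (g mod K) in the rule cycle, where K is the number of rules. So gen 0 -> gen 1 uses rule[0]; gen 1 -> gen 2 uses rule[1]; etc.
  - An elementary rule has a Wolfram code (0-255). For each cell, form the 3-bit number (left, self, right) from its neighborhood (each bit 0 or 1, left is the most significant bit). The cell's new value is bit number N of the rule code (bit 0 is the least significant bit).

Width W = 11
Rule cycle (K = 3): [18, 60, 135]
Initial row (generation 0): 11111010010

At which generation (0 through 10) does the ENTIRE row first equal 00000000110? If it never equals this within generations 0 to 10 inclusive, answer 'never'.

Gen 0: 11111010010
Gen 1 (rule 18): 00000001101
Gen 2 (rule 60): 00000001011
Gen 3 (rule 135): 11111111000
Gen 4 (rule 18): 00000000100
Gen 5 (rule 60): 00000000110
Gen 6 (rule 135): 11111111000
Gen 7 (rule 18): 00000000100
Gen 8 (rule 60): 00000000110
Gen 9 (rule 135): 11111111000
Gen 10 (rule 18): 00000000100

Answer: 5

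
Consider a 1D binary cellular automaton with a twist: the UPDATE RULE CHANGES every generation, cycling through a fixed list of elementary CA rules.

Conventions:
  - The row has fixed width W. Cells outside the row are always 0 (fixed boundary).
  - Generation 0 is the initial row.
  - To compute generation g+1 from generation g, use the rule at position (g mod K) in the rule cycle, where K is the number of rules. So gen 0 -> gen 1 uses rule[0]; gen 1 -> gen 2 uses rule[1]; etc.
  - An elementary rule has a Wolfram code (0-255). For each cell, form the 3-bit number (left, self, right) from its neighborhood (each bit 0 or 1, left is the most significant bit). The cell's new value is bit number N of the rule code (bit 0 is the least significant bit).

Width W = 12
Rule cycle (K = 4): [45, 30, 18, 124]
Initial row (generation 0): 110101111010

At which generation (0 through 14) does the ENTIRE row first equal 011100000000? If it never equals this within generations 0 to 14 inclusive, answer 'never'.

Gen 0: 110101111010
Gen 1 (rule 45): 101111000110
Gen 2 (rule 30): 101000101101
Gen 3 (rule 18): 000101000000
Gen 4 (rule 124): 000111100000
Gen 5 (rule 45): 110100001111
Gen 6 (rule 30): 100110011000
Gen 7 (rule 18): 011001100100
Gen 8 (rule 124): 011101110110
Gen 9 (rule 45): 010011001100
Gen 10 (rule 30): 111110111010
Gen 11 (rule 18): 000000000001
Gen 12 (rule 124): 000000000001
Gen 13 (rule 45): 111111111101
Gen 14 (rule 30): 100000000001

Answer: never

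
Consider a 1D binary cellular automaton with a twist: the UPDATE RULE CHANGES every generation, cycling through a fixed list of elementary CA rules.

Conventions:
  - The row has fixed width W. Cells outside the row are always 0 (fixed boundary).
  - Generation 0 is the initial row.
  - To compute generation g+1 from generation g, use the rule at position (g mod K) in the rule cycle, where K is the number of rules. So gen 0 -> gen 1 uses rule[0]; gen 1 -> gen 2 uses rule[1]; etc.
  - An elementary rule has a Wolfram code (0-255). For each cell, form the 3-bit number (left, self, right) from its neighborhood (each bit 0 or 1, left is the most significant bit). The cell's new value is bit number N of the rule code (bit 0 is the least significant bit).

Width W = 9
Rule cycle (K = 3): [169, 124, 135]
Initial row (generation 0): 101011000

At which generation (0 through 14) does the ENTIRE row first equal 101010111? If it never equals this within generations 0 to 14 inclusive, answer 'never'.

Answer: never

Derivation:
Gen 0: 101011000
Gen 1 (rule 169): 010110011
Gen 2 (rule 124): 011111011
Gen 3 (rule 135): 101110000
Gen 4 (rule 169): 011100111
Gen 5 (rule 124): 010110101
Gen 6 (rule 135): 110000101
Gen 7 (rule 169): 100110010
Gen 8 (rule 124): 110111011
Gen 9 (rule 135): 000010000
Gen 10 (rule 169): 111000111
Gen 11 (rule 124): 101100101
Gen 12 (rule 135): 100001101
Gen 13 (rule 169): 001101010
Gen 14 (rule 124): 001111111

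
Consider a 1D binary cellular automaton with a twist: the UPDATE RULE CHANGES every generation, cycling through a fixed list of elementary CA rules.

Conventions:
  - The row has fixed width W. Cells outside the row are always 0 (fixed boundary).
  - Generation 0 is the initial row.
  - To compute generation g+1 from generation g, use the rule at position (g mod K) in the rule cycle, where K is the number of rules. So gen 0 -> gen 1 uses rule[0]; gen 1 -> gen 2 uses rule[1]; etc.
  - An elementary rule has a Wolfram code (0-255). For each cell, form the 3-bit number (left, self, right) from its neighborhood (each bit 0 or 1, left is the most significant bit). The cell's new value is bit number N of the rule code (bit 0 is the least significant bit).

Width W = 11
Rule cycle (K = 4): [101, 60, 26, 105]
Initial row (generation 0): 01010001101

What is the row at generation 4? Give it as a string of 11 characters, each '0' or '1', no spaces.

Answer: 01101011000

Derivation:
Gen 0: 01010001101
Gen 1 (rule 101): 01110100111
Gen 2 (rule 60): 01001110100
Gen 3 (rule 26): 10111000010
Gen 4 (rule 105): 01101011000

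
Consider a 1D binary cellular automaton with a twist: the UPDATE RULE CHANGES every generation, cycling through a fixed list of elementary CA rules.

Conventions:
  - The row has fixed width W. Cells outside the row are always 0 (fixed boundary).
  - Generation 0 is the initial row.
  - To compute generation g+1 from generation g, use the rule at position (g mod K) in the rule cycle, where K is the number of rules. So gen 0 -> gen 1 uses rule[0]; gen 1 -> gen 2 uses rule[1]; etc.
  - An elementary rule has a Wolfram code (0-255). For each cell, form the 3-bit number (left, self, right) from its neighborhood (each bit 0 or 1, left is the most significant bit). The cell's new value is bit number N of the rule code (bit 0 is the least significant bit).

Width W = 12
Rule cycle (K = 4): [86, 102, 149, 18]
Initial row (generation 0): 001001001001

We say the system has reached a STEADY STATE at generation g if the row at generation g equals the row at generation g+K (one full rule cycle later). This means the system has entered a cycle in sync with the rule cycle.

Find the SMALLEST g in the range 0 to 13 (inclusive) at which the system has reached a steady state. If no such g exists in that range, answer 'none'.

Gen 0: 001001001001
Gen 1 (rule 86): 011111111111
Gen 2 (rule 102): 100000000001
Gen 3 (rule 149): 111111111101
Gen 4 (rule 18): 000000000000
Gen 5 (rule 86): 000000000000
Gen 6 (rule 102): 000000000000
Gen 7 (rule 149): 111111111111
Gen 8 (rule 18): 000000000000
Gen 9 (rule 86): 000000000000
Gen 10 (rule 102): 000000000000
Gen 11 (rule 149): 111111111111
Gen 12 (rule 18): 000000000000
Gen 13 (rule 86): 000000000000
Gen 14 (rule 102): 000000000000
Gen 15 (rule 149): 111111111111
Gen 16 (rule 18): 000000000000
Gen 17 (rule 86): 000000000000

Answer: 4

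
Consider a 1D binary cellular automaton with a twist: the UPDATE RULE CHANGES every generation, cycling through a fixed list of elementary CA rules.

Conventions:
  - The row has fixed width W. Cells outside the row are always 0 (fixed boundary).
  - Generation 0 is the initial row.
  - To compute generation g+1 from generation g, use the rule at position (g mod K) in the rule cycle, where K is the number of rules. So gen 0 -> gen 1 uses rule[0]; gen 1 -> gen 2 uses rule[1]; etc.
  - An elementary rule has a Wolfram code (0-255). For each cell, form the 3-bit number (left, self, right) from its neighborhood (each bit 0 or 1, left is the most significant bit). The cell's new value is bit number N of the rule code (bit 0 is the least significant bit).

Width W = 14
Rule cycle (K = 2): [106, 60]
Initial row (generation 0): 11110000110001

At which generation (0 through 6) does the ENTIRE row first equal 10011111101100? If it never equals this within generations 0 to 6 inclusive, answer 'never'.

Answer: never

Derivation:
Gen 0: 11110000110001
Gen 1 (rule 106): 10010001110010
Gen 2 (rule 60): 11011001001011
Gen 3 (rule 106): 11111010010111
Gen 4 (rule 60): 10000111011100
Gen 5 (rule 106): 00001101110100
Gen 6 (rule 60): 00001011001110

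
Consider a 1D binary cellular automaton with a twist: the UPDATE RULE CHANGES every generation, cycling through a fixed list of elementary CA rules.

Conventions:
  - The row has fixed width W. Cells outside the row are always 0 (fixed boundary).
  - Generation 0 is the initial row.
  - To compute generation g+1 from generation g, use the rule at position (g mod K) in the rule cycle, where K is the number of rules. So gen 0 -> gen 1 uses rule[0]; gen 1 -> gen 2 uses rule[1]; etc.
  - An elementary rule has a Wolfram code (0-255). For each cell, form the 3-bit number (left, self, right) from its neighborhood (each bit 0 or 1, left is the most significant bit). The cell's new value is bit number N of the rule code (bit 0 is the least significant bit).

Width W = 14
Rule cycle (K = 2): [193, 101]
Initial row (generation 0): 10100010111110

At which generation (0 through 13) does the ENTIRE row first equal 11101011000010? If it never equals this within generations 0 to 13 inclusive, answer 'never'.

Answer: 2

Derivation:
Gen 0: 10100010111110
Gen 1 (rule 193): 00001000011110
Gen 2 (rule 101): 11101011000010
Gen 3 (rule 193): 01100001011000
Gen 4 (rule 101): 00101101101011
Gen 5 (rule 193): 10000100100001
Gen 6 (rule 101): 10110100101101
Gen 7 (rule 193): 00010000000100
Gen 8 (rule 101): 11010111110101
Gen 9 (rule 193): 01000011110000
Gen 10 (rule 101): 01011000010111
Gen 11 (rule 193): 00001011000011
Gen 12 (rule 101): 11101101011001
Gen 13 (rule 193): 01100100001000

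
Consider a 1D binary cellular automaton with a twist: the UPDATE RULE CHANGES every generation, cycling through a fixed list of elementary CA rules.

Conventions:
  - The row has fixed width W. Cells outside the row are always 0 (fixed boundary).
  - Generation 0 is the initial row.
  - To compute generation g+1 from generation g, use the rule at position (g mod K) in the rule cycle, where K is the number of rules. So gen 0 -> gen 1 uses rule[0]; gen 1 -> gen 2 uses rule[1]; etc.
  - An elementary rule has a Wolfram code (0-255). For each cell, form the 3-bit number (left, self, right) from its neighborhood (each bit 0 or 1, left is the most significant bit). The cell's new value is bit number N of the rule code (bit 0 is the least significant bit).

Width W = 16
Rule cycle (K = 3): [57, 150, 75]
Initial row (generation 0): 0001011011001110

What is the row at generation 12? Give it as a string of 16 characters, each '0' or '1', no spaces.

Gen 0: 0001011011001110
Gen 1 (rule 57): 1100110110101001
Gen 2 (rule 150): 0011000000101111
Gen 3 (rule 75): 1111011111001001
Gen 4 (rule 57): 1000110000100100
Gen 5 (rule 150): 1101001001111110
Gen 6 (rule 75): 1100010011000010
Gen 7 (rule 57): 1011001010111001
Gen 8 (rule 150): 1000111010010111
Gen 9 (rule 75): 0011101000100101
Gen 10 (rule 57): 1010010110010010
Gen 11 (rule 150): 1011110001111111
Gen 12 (rule 75): 0010010111000001

Answer: 0010010111000001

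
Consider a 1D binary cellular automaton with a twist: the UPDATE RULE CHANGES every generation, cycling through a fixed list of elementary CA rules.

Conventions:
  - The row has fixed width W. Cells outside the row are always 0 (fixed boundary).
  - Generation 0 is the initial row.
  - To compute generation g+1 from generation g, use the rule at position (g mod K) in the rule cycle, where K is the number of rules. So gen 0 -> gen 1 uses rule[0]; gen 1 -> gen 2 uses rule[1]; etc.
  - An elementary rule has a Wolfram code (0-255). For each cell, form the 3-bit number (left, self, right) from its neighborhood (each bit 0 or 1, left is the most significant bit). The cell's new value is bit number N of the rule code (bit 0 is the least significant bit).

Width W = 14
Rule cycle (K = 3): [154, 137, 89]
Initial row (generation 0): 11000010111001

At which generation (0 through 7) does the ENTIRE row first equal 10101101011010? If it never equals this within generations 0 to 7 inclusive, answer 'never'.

Gen 0: 11000010111001
Gen 1 (rule 154): 10100100110110
Gen 2 (rule 137): 00000000100100
Gen 3 (rule 89): 11111110010011
Gen 4 (rule 154): 11111101101110
Gen 5 (rule 137): 11111001001100
Gen 6 (rule 89): 10001100101111
Gen 7 (rule 154): 01011011001110

Answer: never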